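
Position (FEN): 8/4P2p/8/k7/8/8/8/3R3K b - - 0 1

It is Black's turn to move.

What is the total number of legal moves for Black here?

7

Black to move; king on a5.
In check: no.
Legal moves: Kb6, Ka6, Kb5, Kb4, Ka4, h6, h5.
Count: 7.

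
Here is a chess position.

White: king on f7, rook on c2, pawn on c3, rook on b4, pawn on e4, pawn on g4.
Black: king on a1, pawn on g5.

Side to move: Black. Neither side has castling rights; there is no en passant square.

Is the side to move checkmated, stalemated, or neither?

Black to move; black king on a1.
In check: no.
King squares — b1: attacked by Rb4; a2: attacked by Rc2; b2: attacked by Rc2.
Legal moves for Black: none.
Not in check and no legal moves → stalemate.

stalemate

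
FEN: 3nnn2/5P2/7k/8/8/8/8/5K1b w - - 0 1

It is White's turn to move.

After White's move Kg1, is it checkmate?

After Kg1: black king on h6; in check: no.
Black is not in check, so this cannot be checkmate.

no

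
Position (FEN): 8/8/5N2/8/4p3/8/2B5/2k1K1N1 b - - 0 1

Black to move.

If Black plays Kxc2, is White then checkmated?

After Kxc2: white king on e1; in check: no.
White is not in check, so this cannot be checkmate.

no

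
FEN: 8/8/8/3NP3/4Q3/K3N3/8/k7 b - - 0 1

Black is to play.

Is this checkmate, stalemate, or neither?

Black to move; black king on a1.
In check: no.
King squares — b1: attacked by Qe4; a2: attacked by Ka3; b2: attacked by Ka3.
Legal moves for Black: none.
Not in check and no legal moves → stalemate.

stalemate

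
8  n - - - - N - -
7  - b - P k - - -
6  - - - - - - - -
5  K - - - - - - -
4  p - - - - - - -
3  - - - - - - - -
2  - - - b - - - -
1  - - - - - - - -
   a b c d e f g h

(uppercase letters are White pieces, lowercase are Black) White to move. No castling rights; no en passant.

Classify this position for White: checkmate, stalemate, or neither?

neither

White to move; white king on a5.
In check: yes, from the black bishop on d2.
King squares — a4: available; b4: attacked by Bd2; b5: available; a6: attacked by Bb7; b6: attacked by Na8.
Legal moves for White: Kb5, Kxa4.
White is in check but has 2 legal moves → neither.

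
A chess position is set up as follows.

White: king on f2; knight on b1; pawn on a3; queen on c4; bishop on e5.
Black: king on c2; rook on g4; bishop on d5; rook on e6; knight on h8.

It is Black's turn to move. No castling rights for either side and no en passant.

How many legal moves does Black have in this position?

4

Black to move; king on c2.
In check: yes, from the white queen on c4.
Legal moves: Kd1, Kxb1, Bxc4, Rxc4.
Count: 4.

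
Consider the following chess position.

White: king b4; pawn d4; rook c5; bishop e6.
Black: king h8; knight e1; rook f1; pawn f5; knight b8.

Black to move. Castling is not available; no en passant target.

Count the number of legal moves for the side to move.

Black to move; king on h8.
In check: no.
Legal moves: Kh7, Kg7, Nd7, Nc6+, Na6+, Rf4, Rf3, Rf2, Rh1, Rg1, Nf3, Nd3+, Ng2, Nc2+, f4.
Count: 15.

15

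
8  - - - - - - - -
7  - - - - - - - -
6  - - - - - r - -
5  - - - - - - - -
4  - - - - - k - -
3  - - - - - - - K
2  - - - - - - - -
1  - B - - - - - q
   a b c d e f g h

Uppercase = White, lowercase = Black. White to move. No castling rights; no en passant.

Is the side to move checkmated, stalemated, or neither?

White to move; white king on h3.
In check: yes, from the black queen on h1.
King squares — g2: attacked by Qh1; h2: attacked by Qh1; g3: attacked by Kf4; g4: attacked by Kf4; h4: attacked by Qh1.
Legal moves for White: none.
In check with no legal moves → checkmate.

checkmate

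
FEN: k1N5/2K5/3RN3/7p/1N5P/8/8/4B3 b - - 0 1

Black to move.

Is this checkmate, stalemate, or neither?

Black to move; black king on a8.
In check: no.
King squares — a7: attacked by Nc8; b7: attacked by Kc7; b8: attacked by Kc7.
Legal moves for Black: none.
Not in check and no legal moves → stalemate.

stalemate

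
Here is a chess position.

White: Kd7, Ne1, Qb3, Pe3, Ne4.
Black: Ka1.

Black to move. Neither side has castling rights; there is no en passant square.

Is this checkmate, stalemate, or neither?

stalemate

Black to move; black king on a1.
In check: no.
King squares — b1: attacked by Qb3; a2: attacked by Qb3; b2: attacked by Qb3.
Legal moves for Black: none.
Not in check and no legal moves → stalemate.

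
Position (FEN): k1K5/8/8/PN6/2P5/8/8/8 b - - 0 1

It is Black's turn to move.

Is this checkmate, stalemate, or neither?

Black to move; black king on a8.
In check: no.
King squares — a7: attacked by Nb5; b7: attacked by Kc8; b8: attacked by Kc8.
Legal moves for Black: none.
Not in check and no legal moves → stalemate.

stalemate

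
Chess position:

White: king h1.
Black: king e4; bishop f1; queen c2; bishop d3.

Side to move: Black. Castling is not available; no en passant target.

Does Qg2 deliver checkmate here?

yes

After Qg2: white king on h1; in check: yes, from the black queen on g2.
King squares — g1: attacked by Qg2; g2: attacked by Bf1; h2: attacked by Qg2.
White has no legal moves → checkmate.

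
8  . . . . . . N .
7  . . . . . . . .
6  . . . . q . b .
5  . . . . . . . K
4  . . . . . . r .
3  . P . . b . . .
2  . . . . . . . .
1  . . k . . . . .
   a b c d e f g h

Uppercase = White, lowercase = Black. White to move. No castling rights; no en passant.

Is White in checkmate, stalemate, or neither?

White to move; white king on h5.
In check: yes, from the black bishop on g6.
King squares — g4: attacked by Qe6; h4: attacked by Rg4; g5: attacked by Be3; g6: attacked by Rg4; h6: attacked by Be3.
Legal moves for White: none.
In check with no legal moves → checkmate.

checkmate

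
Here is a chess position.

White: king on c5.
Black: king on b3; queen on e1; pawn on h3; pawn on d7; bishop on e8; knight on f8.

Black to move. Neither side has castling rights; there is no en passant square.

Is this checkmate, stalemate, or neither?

neither

Black to move; black king on b3.
In check: no.
Legal moves for Black include: Nh7, Ng6, Ne6+, Bf7, Bg6, Bh5, Ka4, Kc3, Ka3, Kc2, Kb2, Ka2, Qe7+, Qe6, Qe5+, Qa5+, Qh4, Qe4, ... (list truncated; more exist).
Black has legal moves and is not in check → neither.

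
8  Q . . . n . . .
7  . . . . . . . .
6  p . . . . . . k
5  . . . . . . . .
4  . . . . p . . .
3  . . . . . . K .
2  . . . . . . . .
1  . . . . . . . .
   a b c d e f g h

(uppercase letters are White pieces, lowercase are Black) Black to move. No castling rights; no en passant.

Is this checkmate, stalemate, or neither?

Black to move; black king on h6.
In check: no.
Legal moves for Black: Ng7, Nc7, Nf6, Nd6, Kh7, Kg7, Kg6, Kh5, Kg5, a5, e3.
Black has 11 legal moves and is not in check → neither.

neither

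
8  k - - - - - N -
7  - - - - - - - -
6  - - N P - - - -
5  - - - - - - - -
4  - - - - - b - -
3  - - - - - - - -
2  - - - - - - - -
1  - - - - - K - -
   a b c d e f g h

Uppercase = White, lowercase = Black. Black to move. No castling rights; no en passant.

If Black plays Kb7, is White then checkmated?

After Kb7: white king on f1; in check: no.
White is not in check, so this cannot be checkmate.

no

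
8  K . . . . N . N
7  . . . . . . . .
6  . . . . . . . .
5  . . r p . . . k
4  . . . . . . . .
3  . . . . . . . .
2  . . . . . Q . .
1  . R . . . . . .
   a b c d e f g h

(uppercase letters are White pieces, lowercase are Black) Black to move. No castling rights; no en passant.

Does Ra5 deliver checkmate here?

no

After Ra5: white king on a8; in check: yes, from the black rook on a5.
White has 3 legal replies: Kb8, Kb7, Qa7.
In check but a legal move exists → not checkmate.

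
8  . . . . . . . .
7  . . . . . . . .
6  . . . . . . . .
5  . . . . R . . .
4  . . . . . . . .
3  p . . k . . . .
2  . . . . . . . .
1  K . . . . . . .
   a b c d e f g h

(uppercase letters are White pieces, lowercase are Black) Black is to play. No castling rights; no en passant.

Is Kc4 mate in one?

no

After Kc4: white king on a1; in check: no.
White is not in check, so this cannot be checkmate.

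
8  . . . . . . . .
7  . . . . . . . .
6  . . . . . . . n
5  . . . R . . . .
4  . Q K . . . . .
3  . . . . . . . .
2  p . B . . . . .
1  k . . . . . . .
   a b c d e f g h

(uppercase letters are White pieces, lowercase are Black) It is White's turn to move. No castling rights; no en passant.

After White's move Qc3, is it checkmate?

yes

After Qc3: black king on a1; in check: yes, from the white queen on c3.
King squares — b1: attacked by Bc2; a2: own pawn; b2: attacked by Qc3.
Black has no legal moves → checkmate.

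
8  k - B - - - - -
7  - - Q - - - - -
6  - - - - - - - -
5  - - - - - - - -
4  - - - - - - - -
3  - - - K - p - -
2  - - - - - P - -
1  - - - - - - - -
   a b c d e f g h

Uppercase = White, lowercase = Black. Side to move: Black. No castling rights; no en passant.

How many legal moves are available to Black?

0

Black to move; king on a8.
In check: no.
Legal moves: none.
Count: 0.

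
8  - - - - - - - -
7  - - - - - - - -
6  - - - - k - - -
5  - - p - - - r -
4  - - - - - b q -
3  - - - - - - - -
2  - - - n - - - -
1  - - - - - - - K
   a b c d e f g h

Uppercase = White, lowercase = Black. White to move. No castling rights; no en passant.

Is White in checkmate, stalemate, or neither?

White to move; white king on h1.
In check: no.
King squares — g1: attacked by Qg4; g2: attacked by Qg4; h2: attacked by Bf4.
Legal moves for White: none.
Not in check and no legal moves → stalemate.

stalemate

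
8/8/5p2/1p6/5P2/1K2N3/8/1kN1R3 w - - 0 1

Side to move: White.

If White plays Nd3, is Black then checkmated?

yes

After Nd3: black king on b1; in check: yes, from the white rook on e1.
King squares — a1: attacked by Re1; c1: attacked by Re1; a2: attacked by Kb3; b2: attacked by Kb3; c2: attacked by Kb3.
Black has no legal moves → checkmate.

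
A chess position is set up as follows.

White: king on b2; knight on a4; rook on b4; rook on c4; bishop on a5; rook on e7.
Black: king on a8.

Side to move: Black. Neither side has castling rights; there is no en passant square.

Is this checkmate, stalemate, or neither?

Black to move; black king on a8.
In check: no.
King squares — a7: attacked by Re7; b7: attacked by Rb4; b8: attacked by Rb4.
Legal moves for Black: none.
Not in check and no legal moves → stalemate.

stalemate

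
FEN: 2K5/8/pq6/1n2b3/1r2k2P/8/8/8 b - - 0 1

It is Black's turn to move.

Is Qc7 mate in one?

yes

After Qc7: white king on c8; in check: yes, from the black queen on c7.
King squares — b7: attacked by Qc7; c7: attacked by Nb5; d7: attacked by Qc7; b8: attacked by Qc7; d8: attacked by Qc7.
White has no legal moves → checkmate.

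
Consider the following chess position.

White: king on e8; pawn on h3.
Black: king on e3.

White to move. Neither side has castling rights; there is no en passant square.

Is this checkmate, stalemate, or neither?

White to move; white king on e8.
In check: no.
Legal moves for White: Kf8, Kd8, Kf7, Ke7, Kd7, h4.
White has 6 legal moves and is not in check → neither.

neither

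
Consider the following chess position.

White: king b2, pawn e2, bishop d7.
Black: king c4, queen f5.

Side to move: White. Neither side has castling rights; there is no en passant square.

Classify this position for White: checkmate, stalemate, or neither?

neither

White to move; white king on b2.
In check: no.
Legal moves for White: Be8, Bc8, Be6+, Bc6, Bxf5, Bb5+, Ba4, Ka3, Ka2, Kc1, Ka1, e3, e4.
White has 13 legal moves and is not in check → neither.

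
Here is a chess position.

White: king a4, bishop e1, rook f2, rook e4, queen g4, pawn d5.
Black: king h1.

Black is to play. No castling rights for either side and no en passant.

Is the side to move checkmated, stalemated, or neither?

Black to move; black king on h1.
In check: no.
King squares — g1: attacked by Qg4; g2: attacked by Rf2; h2: attacked by Rf2.
Legal moves for Black: none.
Not in check and no legal moves → stalemate.

stalemate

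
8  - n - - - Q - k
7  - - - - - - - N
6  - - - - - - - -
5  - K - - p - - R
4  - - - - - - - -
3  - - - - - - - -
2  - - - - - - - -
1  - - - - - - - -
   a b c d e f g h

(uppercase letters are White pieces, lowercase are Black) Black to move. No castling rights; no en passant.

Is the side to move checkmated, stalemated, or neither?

Black to move; black king on h8.
In check: yes, from the white queen on f8.
King squares — g7: attacked by Qf8; h7: attacked by Rh5; g8: attacked by Qf8.
Legal moves for Black: none.
In check with no legal moves → checkmate.

checkmate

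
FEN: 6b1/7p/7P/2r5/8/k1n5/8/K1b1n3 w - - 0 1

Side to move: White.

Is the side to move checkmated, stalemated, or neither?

stalemate

White to move; white king on a1.
In check: no.
King squares — b1: attacked by Nc3; a2: attacked by Ka3; b2: attacked by Bc1.
Legal moves for White: none.
Not in check and no legal moves → stalemate.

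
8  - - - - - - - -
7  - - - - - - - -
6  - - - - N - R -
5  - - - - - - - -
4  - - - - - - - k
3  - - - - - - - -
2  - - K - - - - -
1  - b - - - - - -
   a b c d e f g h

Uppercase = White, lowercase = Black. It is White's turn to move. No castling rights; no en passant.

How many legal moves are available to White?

White to move; king on c2.
In check: yes, from the black bishop on b1.
Legal moves: Kc3, Kb3, Kd2, Kb2, Kd1, Kc1, Kxb1.
Count: 7.

7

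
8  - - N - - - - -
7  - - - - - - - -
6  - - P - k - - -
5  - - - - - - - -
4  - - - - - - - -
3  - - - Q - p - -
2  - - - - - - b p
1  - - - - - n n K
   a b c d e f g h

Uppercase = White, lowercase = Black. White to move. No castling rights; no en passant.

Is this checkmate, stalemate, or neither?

checkmate

White to move; white king on h1.
In check: yes, from the black bishop on g2.
King squares — g1: attacked by Ph2; g2: attacked by Pf3; h2: attacked by Nf1.
Legal moves for White: none.
In check with no legal moves → checkmate.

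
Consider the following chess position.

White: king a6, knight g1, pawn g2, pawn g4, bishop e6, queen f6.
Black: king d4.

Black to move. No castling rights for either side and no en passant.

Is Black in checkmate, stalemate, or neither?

neither

Black to move; black king on d4.
In check: yes, from the white queen on f6.
Legal moves for Black: Kc5, Ke4, Ke3, Kd3.
Black is in check but has 4 legal moves → neither.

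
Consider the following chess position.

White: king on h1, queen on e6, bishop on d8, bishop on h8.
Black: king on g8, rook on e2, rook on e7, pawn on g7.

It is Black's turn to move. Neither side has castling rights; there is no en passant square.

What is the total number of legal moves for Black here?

6

Black to move; king on g8.
In check: yes, from the white queen on e6.
Legal moves: Kxh8, Kf8, Kh7, Rf7, R7xe6, R2xe6.
Count: 6.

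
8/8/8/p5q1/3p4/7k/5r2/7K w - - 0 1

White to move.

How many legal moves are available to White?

0

White to move; king on h1.
In check: no.
Legal moves: none.
Count: 0.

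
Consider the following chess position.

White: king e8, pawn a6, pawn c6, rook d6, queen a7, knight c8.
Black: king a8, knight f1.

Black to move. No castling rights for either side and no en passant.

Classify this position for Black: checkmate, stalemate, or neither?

checkmate

Black to move; black king on a8.
In check: yes, from the white queen on a7.
King squares — a7: attacked by Nc8; b7: attacked by Pa6; b8: attacked by Qa7.
Legal moves for Black: none.
In check with no legal moves → checkmate.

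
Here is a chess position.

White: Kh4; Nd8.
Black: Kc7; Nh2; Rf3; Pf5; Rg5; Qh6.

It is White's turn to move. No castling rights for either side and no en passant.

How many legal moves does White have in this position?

White to move; king on h4.
In check: yes, from the black queen on h6.
Legal moves: none.
Count: 0.

0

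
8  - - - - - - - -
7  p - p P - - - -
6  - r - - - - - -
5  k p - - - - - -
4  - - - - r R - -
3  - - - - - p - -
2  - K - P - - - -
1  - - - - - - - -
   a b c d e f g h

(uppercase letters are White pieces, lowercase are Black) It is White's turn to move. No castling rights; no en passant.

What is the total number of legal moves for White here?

White to move; king on b2.
In check: no.
Legal moves: Rf8, Rf7, Rf6, Rf5, Rh4, Rg4, Rxe4, Rxf3, Kc3, Kb3, Ka3, Kc2, Ka2, Kc1, Kb1, Ka1, d8=Q, d8=R, d8=B, d8=N, d3, d4.
Count: 22.

22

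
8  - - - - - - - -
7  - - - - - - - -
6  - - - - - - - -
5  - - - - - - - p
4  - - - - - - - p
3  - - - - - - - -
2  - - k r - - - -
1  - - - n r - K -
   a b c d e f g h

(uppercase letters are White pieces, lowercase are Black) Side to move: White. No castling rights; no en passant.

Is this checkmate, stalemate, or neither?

checkmate

White to move; white king on g1.
In check: yes, from the black rook on e1.
King squares — f1: attacked by Re1; h1: attacked by Re1; f2: attacked by Nd1; g2: attacked by Rd2; h2: attacked by Rd2.
Legal moves for White: none.
In check with no legal moves → checkmate.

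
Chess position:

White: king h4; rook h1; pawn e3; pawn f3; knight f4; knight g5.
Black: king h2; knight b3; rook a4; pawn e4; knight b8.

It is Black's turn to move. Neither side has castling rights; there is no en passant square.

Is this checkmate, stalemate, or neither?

neither

Black to move; black king on h2.
In check: yes, from the white rook on h1.
King squares — g1: attacked by Rh1; h1: available; g2: attacked by Nf4; g3: attacked by Kh4; h3: attacked by Rh1.
Legal moves for Black: Kxh1.
Black is in check but has 1 legal move → neither.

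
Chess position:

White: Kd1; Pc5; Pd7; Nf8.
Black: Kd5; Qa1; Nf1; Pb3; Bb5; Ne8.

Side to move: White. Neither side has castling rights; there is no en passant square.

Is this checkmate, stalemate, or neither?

White to move; white king on d1.
In check: yes, from the black queen on a1.
King squares — c1: attacked by Qa1; e1: attacked by Qa1; c2: attacked by Pb3; d2: attacked by Nf1; e2: attacked by Bb5.
Legal moves for White: none.
In check with no legal moves → checkmate.

checkmate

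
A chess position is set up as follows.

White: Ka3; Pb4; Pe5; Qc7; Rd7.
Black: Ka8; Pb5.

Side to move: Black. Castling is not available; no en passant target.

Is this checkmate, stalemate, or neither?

Black to move; black king on a8.
In check: no.
King squares — a7: attacked by Qc7; b7: attacked by Qc7; b8: attacked by Qc7.
Legal moves for Black: none.
Not in check and no legal moves → stalemate.

stalemate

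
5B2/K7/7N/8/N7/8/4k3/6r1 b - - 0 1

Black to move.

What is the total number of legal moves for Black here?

22

Black to move; king on e2.
In check: no.
Legal moves: Kf3, Ke3, Kd3, Kf2, Kd2, Kf1, Ke1, Kd1, Rg8, Rg7+, Rg6, Rg5, Rg4, Rg3, Rg2, Rh1, Rf1, Re1, Rd1, Rc1, Rb1, Ra1.
Count: 22.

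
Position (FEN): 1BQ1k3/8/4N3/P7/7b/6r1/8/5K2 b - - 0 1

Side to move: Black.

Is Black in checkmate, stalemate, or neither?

neither

Black to move; black king on e8.
In check: yes, from the white queen on c8.
Legal moves for Black: Kf7, Ke7, Bd8.
Black is in check but has 3 legal moves → neither.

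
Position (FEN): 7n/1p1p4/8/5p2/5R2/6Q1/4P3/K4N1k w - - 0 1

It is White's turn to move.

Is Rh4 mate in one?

yes

After Rh4: black king on h1; in check: yes, from the white rook on h4.
King squares — g1: attacked by Qg3; g2: attacked by Qg3; h2: attacked by Nf1.
Black has no legal moves → checkmate.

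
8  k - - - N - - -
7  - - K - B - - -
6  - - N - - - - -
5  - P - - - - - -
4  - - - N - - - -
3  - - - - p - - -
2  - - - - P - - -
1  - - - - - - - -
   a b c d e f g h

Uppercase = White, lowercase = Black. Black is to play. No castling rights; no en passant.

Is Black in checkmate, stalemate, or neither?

stalemate

Black to move; black king on a8.
In check: no.
King squares — a7: attacked by Nc6; b7: attacked by Kc7; b8: attacked by Nc6.
Legal moves for Black: none.
Not in check and no legal moves → stalemate.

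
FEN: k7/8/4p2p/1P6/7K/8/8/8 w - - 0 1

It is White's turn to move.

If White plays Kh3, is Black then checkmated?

no

After Kh3: black king on a8; in check: no.
Black is not in check, so this cannot be checkmate.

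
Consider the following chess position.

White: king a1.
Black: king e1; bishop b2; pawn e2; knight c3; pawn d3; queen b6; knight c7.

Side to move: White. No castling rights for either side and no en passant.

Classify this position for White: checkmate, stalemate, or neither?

checkmate

White to move; white king on a1.
In check: yes, from the black bishop on b2.
King squares — b1: attacked by Nc3; a2: attacked by Nc3; b2: attacked by Qb6.
Legal moves for White: none.
In check with no legal moves → checkmate.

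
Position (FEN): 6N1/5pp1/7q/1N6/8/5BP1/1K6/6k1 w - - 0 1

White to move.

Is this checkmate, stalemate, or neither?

White to move; white king on b2.
In check: no.
Legal moves for White include: Ne7, Nxh6, Nf6, Nc7, Na7, Nd6, Nd4, Nc3, Na3, Ba8, Bb7, Bc6, Bh5, Bd5, Bg4, Be4, Bg2, Be2, ... (list truncated; more exist).
White has legal moves and is not in check → neither.

neither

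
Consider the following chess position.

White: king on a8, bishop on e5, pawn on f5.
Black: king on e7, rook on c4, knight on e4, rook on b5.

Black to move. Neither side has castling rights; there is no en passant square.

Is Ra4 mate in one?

yes

After Ra4: white king on a8; in check: yes, from the black rook on a4.
King squares — a7: attacked by Ra4; b7: attacked by Rb5; b8: attacked by Rb5.
White has no legal moves → checkmate.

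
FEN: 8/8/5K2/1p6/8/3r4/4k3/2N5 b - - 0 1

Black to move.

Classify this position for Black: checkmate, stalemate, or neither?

Black to move; black king on e2.
In check: yes, from the white knight on c1.
Legal moves for Black: Kf3, Ke3, Kf2, Kd2, Kf1, Ke1, Kd1.
Black is in check but has 7 legal moves → neither.

neither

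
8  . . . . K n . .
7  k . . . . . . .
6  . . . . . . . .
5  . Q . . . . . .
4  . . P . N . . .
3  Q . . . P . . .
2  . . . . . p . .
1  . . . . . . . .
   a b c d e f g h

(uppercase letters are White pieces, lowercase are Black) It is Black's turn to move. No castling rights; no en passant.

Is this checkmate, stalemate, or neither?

Black to move; black king on a7.
In check: yes, from the white queen on a3.
King squares — a6: attacked by Qa3; b6: attacked by Qb5; b7: attacked by Qb5; a8: attacked by Qa3; b8: attacked by Qb5.
Legal moves for Black: none.
In check with no legal moves → checkmate.

checkmate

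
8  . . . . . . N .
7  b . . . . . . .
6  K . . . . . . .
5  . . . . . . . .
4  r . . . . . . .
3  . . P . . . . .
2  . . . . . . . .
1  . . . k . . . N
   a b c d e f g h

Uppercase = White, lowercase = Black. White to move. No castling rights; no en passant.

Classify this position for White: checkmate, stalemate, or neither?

neither

White to move; white king on a6.
In check: yes, from the black rook on a4.
Legal moves for White: Kb7, Kb5.
White is in check but has 2 legal moves → neither.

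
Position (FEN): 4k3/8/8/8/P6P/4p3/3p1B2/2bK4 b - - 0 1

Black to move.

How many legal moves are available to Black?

9

Black to move; king on e8.
In check: no.
Legal moves: Kf8, Kd8, Kf7, Ke7, Kd7, Ba3, Bb2, exf2, e2+.
Count: 9.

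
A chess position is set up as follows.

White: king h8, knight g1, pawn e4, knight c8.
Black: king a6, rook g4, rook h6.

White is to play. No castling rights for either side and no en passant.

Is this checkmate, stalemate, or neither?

checkmate

White to move; white king on h8.
In check: yes, from the black rook on h6.
King squares — g7: attacked by Rg4; h7: attacked by Rh6; g8: attacked by Rg4.
Legal moves for White: none.
In check with no legal moves → checkmate.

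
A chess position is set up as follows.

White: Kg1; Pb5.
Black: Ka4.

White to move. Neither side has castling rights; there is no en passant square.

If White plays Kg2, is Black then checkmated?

no

After Kg2: black king on a4; in check: no.
Black is not in check, so this cannot be checkmate.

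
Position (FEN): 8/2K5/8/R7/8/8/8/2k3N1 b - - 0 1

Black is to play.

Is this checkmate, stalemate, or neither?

Black to move; black king on c1.
In check: no.
Legal moves for Black: Kd2, Kc2, Kb2, Kd1, Kb1.
Black has 5 legal moves and is not in check → neither.

neither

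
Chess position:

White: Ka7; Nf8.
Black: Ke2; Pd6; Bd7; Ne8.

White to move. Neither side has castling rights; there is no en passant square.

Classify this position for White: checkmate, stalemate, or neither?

White to move; white king on a7.
In check: no.
Legal moves for White: Nh7, Nxd7, Ng6, Ne6, Kb8, Ka8, Kb7, Kb6, Ka6.
White has 9 legal moves and is not in check → neither.

neither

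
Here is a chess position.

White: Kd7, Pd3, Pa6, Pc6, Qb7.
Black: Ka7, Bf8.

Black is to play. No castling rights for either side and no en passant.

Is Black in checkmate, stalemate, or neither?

Black to move; black king on a7.
In check: yes, from the white queen on b7.
King squares — a6: attacked by Qb7; b6: attacked by Qb7; b7: attacked by Pa6; a8: attacked by Qb7; b8: attacked by Qb7.
Legal moves for Black: none.
In check with no legal moves → checkmate.

checkmate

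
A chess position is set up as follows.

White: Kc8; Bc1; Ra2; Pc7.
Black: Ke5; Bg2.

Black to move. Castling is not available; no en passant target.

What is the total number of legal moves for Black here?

Black to move; king on e5.
In check: no.
Legal moves: Kf6, Ke6, Kd6, Kf5, Kd5, Ke4, Kd4, Ba8, Bb7+, Bc6, Bd5, Be4, Bh3+, Bf3, Bh1, Bf1.
Count: 16.

16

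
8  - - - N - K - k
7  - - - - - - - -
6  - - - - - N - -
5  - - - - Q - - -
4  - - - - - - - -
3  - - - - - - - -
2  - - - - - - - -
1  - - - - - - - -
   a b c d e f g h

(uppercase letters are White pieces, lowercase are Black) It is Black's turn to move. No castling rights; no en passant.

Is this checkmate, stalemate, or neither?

Black to move; black king on h8.
In check: no.
King squares — g7: attacked by Kf8; h7: attacked by Nf6; g8: attacked by Nf6.
Legal moves for Black: none.
Not in check and no legal moves → stalemate.

stalemate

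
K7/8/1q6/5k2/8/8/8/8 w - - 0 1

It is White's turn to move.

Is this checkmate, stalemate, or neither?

White to move; white king on a8.
In check: no.
King squares — a7: attacked by Qb6; b7: attacked by Qb6; b8: attacked by Qb6.
Legal moves for White: none.
Not in check and no legal moves → stalemate.

stalemate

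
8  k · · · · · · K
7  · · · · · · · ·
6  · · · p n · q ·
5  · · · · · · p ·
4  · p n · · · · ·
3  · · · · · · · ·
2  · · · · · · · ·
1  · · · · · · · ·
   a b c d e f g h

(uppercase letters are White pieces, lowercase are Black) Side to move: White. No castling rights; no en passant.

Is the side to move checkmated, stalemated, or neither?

stalemate

White to move; white king on h8.
In check: no.
King squares — g7: attacked by Ne6; h7: attacked by Qg6; g8: attacked by Qg6.
Legal moves for White: none.
Not in check and no legal moves → stalemate.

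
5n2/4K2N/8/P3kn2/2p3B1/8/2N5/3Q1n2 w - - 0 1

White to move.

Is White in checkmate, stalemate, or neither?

neither

White to move; white king on e7.
In check: yes, from the black knight on f5.
Legal moves for White: Kxf8, Ke8, Kd8, Kf7, Bxf5.
White is in check but has 5 legal moves → neither.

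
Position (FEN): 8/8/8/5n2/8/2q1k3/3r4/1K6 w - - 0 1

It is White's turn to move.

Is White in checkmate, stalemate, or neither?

stalemate

White to move; white king on b1.
In check: no.
King squares — a1: attacked by Qc3; c1: attacked by Qc3; a2: attacked by Rd2; b2: attacked by Rd2; c2: attacked by Rd2.
Legal moves for White: none.
Not in check and no legal moves → stalemate.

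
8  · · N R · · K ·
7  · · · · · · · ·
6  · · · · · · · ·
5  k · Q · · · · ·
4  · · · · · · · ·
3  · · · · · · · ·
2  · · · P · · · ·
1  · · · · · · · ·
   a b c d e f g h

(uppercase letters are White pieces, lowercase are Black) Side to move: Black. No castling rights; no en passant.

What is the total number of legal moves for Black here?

Black to move; king on a5.
In check: yes, from the white queen on c5.
Legal moves: Ka6, Ka4.
Count: 2.

2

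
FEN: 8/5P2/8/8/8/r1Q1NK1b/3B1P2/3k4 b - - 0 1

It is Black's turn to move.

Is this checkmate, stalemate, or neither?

checkmate

Black to move; black king on d1.
In check: yes, from the white knight on e3.
King squares — c1: attacked by Bd2; e1: attacked by Bd2; c2: attacked by Qc3; d2: attacked by Qc3; e2: attacked by Kf3.
Legal moves for Black: none.
In check with no legal moves → checkmate.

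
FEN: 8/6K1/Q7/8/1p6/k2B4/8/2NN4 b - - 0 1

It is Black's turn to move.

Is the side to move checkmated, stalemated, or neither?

checkmate

Black to move; black king on a3.
In check: yes, from the white queen on a6.
King squares — a2: attacked by Nc1; b2: attacked by Nd1; b3: attacked by Nc1; a4: attacked by Qa6; b4: own pawn.
Legal moves for Black: none.
In check with no legal moves → checkmate.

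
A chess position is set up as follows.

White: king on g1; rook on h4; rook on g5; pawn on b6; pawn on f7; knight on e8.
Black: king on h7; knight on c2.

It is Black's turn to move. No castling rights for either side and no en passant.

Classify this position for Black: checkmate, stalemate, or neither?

Black to move; black king on h7.
In check: yes, from the white rook on h4.
King squares — g6: attacked by Rg5; h6: attacked by Rh4; g7: attacked by Rg5; g8: attacked by Rg5; h8: attacked by Rh4.
Legal moves for Black: none.
In check with no legal moves → checkmate.

checkmate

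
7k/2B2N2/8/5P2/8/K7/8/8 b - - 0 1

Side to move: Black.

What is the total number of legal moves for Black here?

3

Black to move; king on h8.
In check: yes, from the white knight on f7.
Legal moves: Kg8, Kh7, Kg7.
Count: 3.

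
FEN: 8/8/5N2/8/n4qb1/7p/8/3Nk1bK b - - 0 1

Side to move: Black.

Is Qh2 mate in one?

After Qh2: white king on h1; in check: yes, from the black queen on h2.
King squares — g1: attacked by Qh2; g2: attacked by Qh2; h2: attacked by Bg1.
White has no legal moves → checkmate.

yes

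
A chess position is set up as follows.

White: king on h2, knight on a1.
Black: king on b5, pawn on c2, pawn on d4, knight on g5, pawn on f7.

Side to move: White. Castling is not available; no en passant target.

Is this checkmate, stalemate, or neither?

neither

White to move; white king on h2.
In check: no.
Legal moves for White: Kg3, Kg2, Kh1, Kg1, Nb3, Nxc2.
White has 6 legal moves and is not in check → neither.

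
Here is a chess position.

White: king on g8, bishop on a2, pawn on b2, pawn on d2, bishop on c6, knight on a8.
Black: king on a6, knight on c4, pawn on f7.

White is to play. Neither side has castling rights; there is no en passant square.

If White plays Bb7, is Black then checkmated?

no

After Bb7: black king on a6; in check: yes, from the white bishop on b7.
Black has 4 legal replies: Kxb7, Ka7, Kb5, Ka5.
In check but a legal move exists → not checkmate.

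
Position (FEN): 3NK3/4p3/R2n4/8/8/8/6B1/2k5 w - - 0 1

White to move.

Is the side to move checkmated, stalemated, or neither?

neither

White to move; white king on e8.
In check: yes, from the black knight on d6.
Legal moves for White: Kf8, Kxe7, Kd7, Rxd6.
White is in check but has 4 legal moves → neither.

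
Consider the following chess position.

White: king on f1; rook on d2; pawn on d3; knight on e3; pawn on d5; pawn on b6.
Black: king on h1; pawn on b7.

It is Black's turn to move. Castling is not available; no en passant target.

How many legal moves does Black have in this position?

Black to move; king on h1.
In check: no.
Legal moves: none.
Count: 0.

0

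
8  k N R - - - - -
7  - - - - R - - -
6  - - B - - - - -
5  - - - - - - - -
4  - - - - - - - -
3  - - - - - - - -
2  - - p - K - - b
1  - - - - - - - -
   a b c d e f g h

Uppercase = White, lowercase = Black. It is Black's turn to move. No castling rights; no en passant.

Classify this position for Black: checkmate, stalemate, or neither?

checkmate

Black to move; black king on a8.
In check: yes, from the white bishop on c6.
King squares — a7: attacked by Re7; b7: attacked by Bc6; b8: attacked by Rc8.
Legal moves for Black: none.
In check with no legal moves → checkmate.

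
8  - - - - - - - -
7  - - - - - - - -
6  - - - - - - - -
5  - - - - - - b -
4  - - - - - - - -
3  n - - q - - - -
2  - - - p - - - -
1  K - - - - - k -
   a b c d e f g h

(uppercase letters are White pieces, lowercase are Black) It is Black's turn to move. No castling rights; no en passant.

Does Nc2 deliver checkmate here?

no

After Nc2: white king on a1; in check: yes, from the black knight on c2.
White has 3 legal replies: Kb2, Ka2, Kb1.
In check but a legal move exists → not checkmate.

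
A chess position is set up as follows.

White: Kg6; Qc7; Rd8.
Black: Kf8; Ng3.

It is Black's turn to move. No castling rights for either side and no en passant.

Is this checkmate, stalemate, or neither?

Black to move; black king on f8.
In check: yes, from the white rook on d8.
King squares — e7: attacked by Qc7; f7: attacked by Kg6; g7: attacked by Kg6; e8: attacked by Rd8; g8: attacked by Rd8.
Legal moves for Black: none.
In check with no legal moves → checkmate.

checkmate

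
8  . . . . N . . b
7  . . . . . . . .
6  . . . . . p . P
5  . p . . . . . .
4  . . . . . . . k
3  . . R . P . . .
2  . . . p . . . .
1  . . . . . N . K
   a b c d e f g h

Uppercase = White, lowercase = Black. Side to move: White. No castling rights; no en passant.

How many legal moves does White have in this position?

White to move; king on h1.
In check: no.
Legal moves: Ng7, Nc7, Nxf6, Nd6, Rc8, Rc7, Rc6, Rc5, Rc4+, Rd3, Rb3, Ra3, Rc2, Rc1, Kh2, Kg2, Kg1, Ng3, Nh2, Nxd2, h7, e4.
Count: 22.

22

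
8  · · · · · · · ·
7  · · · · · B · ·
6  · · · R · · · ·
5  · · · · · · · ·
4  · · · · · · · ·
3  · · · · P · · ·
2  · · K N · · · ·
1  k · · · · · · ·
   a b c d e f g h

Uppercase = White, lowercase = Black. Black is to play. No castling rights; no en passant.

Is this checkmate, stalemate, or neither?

Black to move; black king on a1.
In check: no.
King squares — b1: attacked by Kc2; a2: attacked by Bf7; b2: attacked by Kc2.
Legal moves for Black: none.
Not in check and no legal moves → stalemate.

stalemate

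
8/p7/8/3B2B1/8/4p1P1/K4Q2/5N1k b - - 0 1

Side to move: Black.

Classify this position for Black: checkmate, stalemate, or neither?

Black to move; black king on h1.
In check: yes, from the white bishop on d5.
King squares — g1: attacked by Qf2; g2: attacked by Qf2; h2: attacked by Nf1.
Legal moves for Black: none.
In check with no legal moves → checkmate.

checkmate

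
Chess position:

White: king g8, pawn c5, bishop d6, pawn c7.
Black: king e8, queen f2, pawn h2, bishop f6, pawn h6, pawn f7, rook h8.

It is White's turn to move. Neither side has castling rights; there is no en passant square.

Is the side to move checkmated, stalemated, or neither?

White to move; white king on g8.
In check: yes, from the black rook on h8.
King squares — f7: attacked by Ke8; g7: attacked by Bf6; h7: attacked by Rh8; f8: attacked by Ke8; h8: attacked by Bf6.
Legal moves for White: none.
In check with no legal moves → checkmate.

checkmate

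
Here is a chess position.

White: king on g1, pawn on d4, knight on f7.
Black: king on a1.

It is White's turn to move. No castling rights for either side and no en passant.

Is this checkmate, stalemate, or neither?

White to move; white king on g1.
In check: no.
Legal moves for White: Nh8, Nd8, Nh6, Nd6, Ng5, Ne5, Kh2, Kg2, Kf2, Kh1, Kf1, d5.
White has 12 legal moves and is not in check → neither.

neither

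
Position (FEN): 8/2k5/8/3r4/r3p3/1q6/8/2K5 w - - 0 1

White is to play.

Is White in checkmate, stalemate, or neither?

White to move; white king on c1.
In check: no.
King squares — b1: attacked by Qb3; d1: attacked by Qb3; b2: attacked by Qb3; c2: attacked by Qb3; d2: attacked by Rd5.
Legal moves for White: none.
Not in check and no legal moves → stalemate.

stalemate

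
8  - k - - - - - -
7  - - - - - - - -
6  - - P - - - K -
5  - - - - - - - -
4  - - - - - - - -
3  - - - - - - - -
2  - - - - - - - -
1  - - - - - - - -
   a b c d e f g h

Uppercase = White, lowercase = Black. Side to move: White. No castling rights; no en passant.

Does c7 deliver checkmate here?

no

After c7: black king on b8; in check: yes, from the white pawn on c7.
Black has 5 legal replies: Kc8, Ka8, Kxc7, Kb7, Ka7.
In check but a legal move exists → not checkmate.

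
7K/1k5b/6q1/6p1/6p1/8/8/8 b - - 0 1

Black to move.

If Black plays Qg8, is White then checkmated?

After Qg8: white king on h8; in check: yes, from the black queen on g8.
King squares — g7: attacked by Qg8; h7: attacked by Qg8; g8: attacked by Bh7.
White has no legal moves → checkmate.

yes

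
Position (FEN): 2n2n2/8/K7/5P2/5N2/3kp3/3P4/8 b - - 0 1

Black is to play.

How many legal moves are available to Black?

5

Black to move; king on d3.
In check: yes, from the white knight on f4.
Legal moves: Ke4, Kd4, Kc4, Kxd2, Kc2.
Count: 5.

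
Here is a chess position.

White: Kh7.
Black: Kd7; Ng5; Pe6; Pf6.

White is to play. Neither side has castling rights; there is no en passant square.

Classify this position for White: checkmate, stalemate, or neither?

neither

White to move; white king on h7.
In check: yes, from the black knight on g5.
King squares — g6: available; h6: available; g7: available; g8: available; h8: available.
Legal moves for White: Kh8, Kg8, Kg7, Kh6, Kg6.
White is in check but has 5 legal moves → neither.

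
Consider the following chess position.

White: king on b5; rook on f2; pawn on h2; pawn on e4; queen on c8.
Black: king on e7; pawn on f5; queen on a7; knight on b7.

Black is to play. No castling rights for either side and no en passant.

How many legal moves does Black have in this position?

Black to move; king on e7.
In check: no.
Legal moves: Kf7, Kf6, Kd6, Nd8, Nd6+, Nc5, Na5, Qb8, Qa8, Qb6+, Qa6+, Qc5+, Qa5+, Qd4, Qa4+, Qe3, Qa3, Qxf2, Qa2, Qa1, fxe4, f4.
Count: 22.

22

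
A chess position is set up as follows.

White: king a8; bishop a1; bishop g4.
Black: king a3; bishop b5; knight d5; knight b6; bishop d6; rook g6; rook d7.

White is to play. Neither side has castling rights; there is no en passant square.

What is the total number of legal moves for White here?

White to move; king on a8.
In check: yes, from the black knight on b6.
Legal moves: none.
Count: 0.

0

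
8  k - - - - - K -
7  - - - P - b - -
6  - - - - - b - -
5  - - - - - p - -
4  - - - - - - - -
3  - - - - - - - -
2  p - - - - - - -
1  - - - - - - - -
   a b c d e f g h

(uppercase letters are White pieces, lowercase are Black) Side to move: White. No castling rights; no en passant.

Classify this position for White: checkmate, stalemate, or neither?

neither

White to move; white king on g8.
In check: yes, from the black bishop on f7.
Legal moves for White: Kf8, Kh7, Kxf7.
White is in check but has 3 legal moves → neither.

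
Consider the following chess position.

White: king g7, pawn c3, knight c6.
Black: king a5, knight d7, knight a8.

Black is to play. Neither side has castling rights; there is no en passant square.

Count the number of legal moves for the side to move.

Black to move; king on a5.
In check: yes, from the white knight on c6.
Legal moves: Kb6, Ka6, Kb5, Ka4.
Count: 4.

4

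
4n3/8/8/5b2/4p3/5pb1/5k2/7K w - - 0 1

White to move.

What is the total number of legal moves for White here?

White to move; king on h1.
In check: no.
Legal moves: none.
Count: 0.

0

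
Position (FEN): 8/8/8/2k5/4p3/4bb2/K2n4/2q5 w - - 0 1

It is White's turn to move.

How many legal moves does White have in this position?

White to move; king on a2.
In check: no.
Legal moves: none.
Count: 0.

0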